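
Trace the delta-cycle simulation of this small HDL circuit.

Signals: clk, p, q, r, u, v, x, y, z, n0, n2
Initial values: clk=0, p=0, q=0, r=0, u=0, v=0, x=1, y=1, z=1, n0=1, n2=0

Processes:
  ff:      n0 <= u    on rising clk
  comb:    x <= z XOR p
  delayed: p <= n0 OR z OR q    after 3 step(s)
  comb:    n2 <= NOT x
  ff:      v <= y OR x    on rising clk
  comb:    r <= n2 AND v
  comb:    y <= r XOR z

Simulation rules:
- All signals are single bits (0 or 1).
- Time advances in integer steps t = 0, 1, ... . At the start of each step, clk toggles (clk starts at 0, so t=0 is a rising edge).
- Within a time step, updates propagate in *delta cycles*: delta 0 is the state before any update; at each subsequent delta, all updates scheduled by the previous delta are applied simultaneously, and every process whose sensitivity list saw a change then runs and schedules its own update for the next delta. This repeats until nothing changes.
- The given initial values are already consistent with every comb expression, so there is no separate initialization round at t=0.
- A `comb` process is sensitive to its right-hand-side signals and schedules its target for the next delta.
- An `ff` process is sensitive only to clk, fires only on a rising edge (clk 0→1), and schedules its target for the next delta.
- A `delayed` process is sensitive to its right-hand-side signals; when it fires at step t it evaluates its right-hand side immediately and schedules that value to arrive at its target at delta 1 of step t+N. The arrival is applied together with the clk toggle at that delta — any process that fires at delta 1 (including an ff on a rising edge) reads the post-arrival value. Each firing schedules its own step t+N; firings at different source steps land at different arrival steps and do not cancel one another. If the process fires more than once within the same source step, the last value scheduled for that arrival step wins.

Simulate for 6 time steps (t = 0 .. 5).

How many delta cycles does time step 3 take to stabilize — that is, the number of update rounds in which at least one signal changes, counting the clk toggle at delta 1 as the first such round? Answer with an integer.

5

t0.Δ0 p=0 y=1 n0=1 v=0 z=1 q=0 n2=0 r=0 clk=0 x=1 u=0
t0.Δ1 p=0 y=1 n0=1 v=0 z=1 q=0 n2=0 r=0 clk=1 x=1 u=0
t0.Δ2 p=0 y=1 n0=0 v=1 z=1 q=0 n2=0 r=0 clk=1 x=1 u=0
t1.Δ0 p=0 y=1 n0=0 v=1 z=1 q=0 n2=0 r=0 clk=1 x=1 u=0
t1.Δ1 p=0 y=1 n0=0 v=1 z=1 q=0 n2=0 r=0 clk=0 x=1 u=0
t2.Δ0 p=0 y=1 n0=0 v=1 z=1 q=0 n2=0 r=0 clk=0 x=1 u=0
t2.Δ1 p=0 y=1 n0=0 v=1 z=1 q=0 n2=0 r=0 clk=1 x=1 u=0
t3.Δ0 p=0 y=1 n0=0 v=1 z=1 q=0 n2=0 r=0 clk=1 x=1 u=0
t3.Δ1 p=1 y=1 n0=0 v=1 z=1 q=0 n2=0 r=0 clk=0 x=1 u=0
t3.Δ2 p=1 y=1 n0=0 v=1 z=1 q=0 n2=0 r=0 clk=0 x=0 u=0
t3.Δ3 p=1 y=1 n0=0 v=1 z=1 q=0 n2=1 r=0 clk=0 x=0 u=0
t3.Δ4 p=1 y=1 n0=0 v=1 z=1 q=0 n2=1 r=1 clk=0 x=0 u=0
t3.Δ5 p=1 y=0 n0=0 v=1 z=1 q=0 n2=1 r=1 clk=0 x=0 u=0
t4.Δ0 p=1 y=0 n0=0 v=1 z=1 q=0 n2=1 r=1 clk=0 x=0 u=0
t4.Δ1 p=1 y=0 n0=0 v=1 z=1 q=0 n2=1 r=1 clk=1 x=0 u=0
t4.Δ2 p=1 y=0 n0=0 v=0 z=1 q=0 n2=1 r=1 clk=1 x=0 u=0
t4.Δ3 p=1 y=0 n0=0 v=0 z=1 q=0 n2=1 r=0 clk=1 x=0 u=0
t4.Δ4 p=1 y=1 n0=0 v=0 z=1 q=0 n2=1 r=0 clk=1 x=0 u=0
t5.Δ0 p=1 y=1 n0=0 v=0 z=1 q=0 n2=1 r=0 clk=1 x=0 u=0
t5.Δ1 p=1 y=1 n0=0 v=0 z=1 q=0 n2=1 r=0 clk=0 x=0 u=0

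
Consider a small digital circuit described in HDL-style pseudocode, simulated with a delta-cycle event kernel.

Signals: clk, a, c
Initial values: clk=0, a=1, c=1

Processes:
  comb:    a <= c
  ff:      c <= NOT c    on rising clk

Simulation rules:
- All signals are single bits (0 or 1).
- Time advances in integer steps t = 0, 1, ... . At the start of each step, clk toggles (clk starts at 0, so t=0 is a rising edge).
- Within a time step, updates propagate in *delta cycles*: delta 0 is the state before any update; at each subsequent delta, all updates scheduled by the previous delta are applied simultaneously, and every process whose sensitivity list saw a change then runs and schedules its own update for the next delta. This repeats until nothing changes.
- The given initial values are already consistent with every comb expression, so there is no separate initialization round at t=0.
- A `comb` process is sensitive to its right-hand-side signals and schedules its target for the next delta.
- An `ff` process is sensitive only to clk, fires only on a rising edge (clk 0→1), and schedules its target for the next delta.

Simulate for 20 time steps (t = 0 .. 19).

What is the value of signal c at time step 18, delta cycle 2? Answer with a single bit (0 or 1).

1

t0.Δ0 clk=0 c=1 a=1
t0.Δ1 clk=1 c=1 a=1
t0.Δ2 clk=1 c=0 a=1
t0.Δ3 clk=1 c=0 a=0
t1.Δ0 clk=1 c=0 a=0
t1.Δ1 clk=0 c=0 a=0
t2.Δ0 clk=0 c=0 a=0
t2.Δ1 clk=1 c=0 a=0
t2.Δ2 clk=1 c=1 a=0
t2.Δ3 clk=1 c=1 a=1
t3.Δ0 clk=1 c=1 a=1
t3.Δ1 clk=0 c=1 a=1
t4.Δ0 clk=0 c=1 a=1
t4.Δ1 clk=1 c=1 a=1
t4.Δ2 clk=1 c=0 a=1
t4.Δ3 clk=1 c=0 a=0
t5.Δ0 clk=1 c=0 a=0
t5.Δ1 clk=0 c=0 a=0
t6.Δ0 clk=0 c=0 a=0
t6.Δ1 clk=1 c=0 a=0
t6.Δ2 clk=1 c=1 a=0
t6.Δ3 clk=1 c=1 a=1
t7.Δ0 clk=1 c=1 a=1
t7.Δ1 clk=0 c=1 a=1
t8.Δ0 clk=0 c=1 a=1
t8.Δ1 clk=1 c=1 a=1
t8.Δ2 clk=1 c=0 a=1
t8.Δ3 clk=1 c=0 a=0
t9.Δ0 clk=1 c=0 a=0
t9.Δ1 clk=0 c=0 a=0
t10.Δ0 clk=0 c=0 a=0
t10.Δ1 clk=1 c=0 a=0
t10.Δ2 clk=1 c=1 a=0
t10.Δ3 clk=1 c=1 a=1
t11.Δ0 clk=1 c=1 a=1
t11.Δ1 clk=0 c=1 a=1
t12.Δ0 clk=0 c=1 a=1
t12.Δ1 clk=1 c=1 a=1
t12.Δ2 clk=1 c=0 a=1
t12.Δ3 clk=1 c=0 a=0
t13.Δ0 clk=1 c=0 a=0
t13.Δ1 clk=0 c=0 a=0
t14.Δ0 clk=0 c=0 a=0
t14.Δ1 clk=1 c=0 a=0
t14.Δ2 clk=1 c=1 a=0
t14.Δ3 clk=1 c=1 a=1
t15.Δ0 clk=1 c=1 a=1
t15.Δ1 clk=0 c=1 a=1
t16.Δ0 clk=0 c=1 a=1
t16.Δ1 clk=1 c=1 a=1
t16.Δ2 clk=1 c=0 a=1
t16.Δ3 clk=1 c=0 a=0
t17.Δ0 clk=1 c=0 a=0
t17.Δ1 clk=0 c=0 a=0
t18.Δ0 clk=0 c=0 a=0
t18.Δ1 clk=1 c=0 a=0
t18.Δ2 clk=1 c=1 a=0
t18.Δ3 clk=1 c=1 a=1
t19.Δ0 clk=1 c=1 a=1
t19.Δ1 clk=0 c=1 a=1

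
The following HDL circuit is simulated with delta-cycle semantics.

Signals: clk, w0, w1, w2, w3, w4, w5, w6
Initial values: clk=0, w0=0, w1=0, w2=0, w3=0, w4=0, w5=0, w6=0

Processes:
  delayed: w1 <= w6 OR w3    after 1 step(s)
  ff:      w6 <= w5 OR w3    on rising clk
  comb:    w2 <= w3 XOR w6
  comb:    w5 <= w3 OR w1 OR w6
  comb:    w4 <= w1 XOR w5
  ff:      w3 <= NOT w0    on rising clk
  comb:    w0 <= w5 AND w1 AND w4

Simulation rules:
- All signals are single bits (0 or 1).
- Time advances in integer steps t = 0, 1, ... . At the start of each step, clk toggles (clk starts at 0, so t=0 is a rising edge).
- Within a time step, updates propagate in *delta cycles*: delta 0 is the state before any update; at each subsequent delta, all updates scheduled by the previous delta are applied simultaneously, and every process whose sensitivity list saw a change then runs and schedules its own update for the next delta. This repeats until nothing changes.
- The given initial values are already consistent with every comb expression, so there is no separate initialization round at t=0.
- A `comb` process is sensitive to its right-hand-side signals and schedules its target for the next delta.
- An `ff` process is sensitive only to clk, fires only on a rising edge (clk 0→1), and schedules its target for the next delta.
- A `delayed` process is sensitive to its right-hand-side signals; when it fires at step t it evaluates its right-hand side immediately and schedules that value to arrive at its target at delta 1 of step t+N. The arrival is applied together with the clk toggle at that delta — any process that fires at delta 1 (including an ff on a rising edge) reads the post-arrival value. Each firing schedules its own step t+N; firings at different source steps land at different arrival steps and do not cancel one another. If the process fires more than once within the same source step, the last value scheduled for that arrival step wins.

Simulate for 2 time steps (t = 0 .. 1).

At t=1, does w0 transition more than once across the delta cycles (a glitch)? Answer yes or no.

t0.Δ0 clk=0 w6=0 w5=0 w4=0 w2=0 w3=0 w1=0 w0=0
t0.Δ1 clk=1 w6=0 w5=0 w4=0 w2=0 w3=0 w1=0 w0=0
t0.Δ2 clk=1 w6=0 w5=0 w4=0 w2=0 w3=1 w1=0 w0=0
t0.Δ3 clk=1 w6=0 w5=1 w4=0 w2=1 w3=1 w1=0 w0=0
t0.Δ4 clk=1 w6=0 w5=1 w4=1 w2=1 w3=1 w1=0 w0=0
t1.Δ0 clk=1 w6=0 w5=1 w4=1 w2=1 w3=1 w1=0 w0=0
t1.Δ1 clk=0 w6=0 w5=1 w4=1 w2=1 w3=1 w1=1 w0=0
t1.Δ2 clk=0 w6=0 w5=1 w4=0 w2=1 w3=1 w1=1 w0=1
t1.Δ3 clk=0 w6=0 w5=1 w4=0 w2=1 w3=1 w1=1 w0=0

yes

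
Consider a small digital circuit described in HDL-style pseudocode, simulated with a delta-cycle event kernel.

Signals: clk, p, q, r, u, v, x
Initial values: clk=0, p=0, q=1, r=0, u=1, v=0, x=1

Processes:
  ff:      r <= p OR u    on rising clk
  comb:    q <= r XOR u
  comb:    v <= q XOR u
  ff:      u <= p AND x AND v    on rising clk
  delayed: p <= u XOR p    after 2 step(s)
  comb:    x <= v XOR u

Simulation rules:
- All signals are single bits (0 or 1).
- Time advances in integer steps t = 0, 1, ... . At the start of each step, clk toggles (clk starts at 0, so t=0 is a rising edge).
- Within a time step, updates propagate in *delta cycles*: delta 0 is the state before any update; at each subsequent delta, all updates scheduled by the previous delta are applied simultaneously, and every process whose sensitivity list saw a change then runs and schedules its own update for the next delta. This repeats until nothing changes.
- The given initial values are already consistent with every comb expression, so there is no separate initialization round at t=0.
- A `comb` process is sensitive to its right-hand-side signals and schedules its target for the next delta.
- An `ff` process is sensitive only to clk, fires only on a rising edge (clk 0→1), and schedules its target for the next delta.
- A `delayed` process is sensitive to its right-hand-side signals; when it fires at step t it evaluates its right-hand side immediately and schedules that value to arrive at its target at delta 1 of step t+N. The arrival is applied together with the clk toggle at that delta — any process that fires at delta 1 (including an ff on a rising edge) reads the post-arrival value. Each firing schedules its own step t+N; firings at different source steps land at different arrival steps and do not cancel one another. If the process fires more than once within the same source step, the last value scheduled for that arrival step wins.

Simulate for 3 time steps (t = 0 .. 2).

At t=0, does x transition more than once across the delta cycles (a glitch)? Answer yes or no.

yes

t=0 Δ0: v=0 p=0 u=1 clk=0 x=1 q=1 r=0
  Δ1: clk:0→1
  Δ2: u:1→0, r:0→1
  Δ3: v:0→1, x:1→0
  Δ4: x:0→1
  (4Δ to stable)
t=1 Δ0: v=1 p=0 u=0 clk=1 x=1 q=1 r=1
  Δ1: clk:1→0
  (1Δ to stable)
t=2 Δ0: v=1 p=0 u=0 clk=0 x=1 q=1 r=1
  Δ1: clk:0→1
  Δ2: r:1→0
  Δ3: q:1→0
  Δ4: v:1→0
  Δ5: x:1→0
  (5Δ to stable)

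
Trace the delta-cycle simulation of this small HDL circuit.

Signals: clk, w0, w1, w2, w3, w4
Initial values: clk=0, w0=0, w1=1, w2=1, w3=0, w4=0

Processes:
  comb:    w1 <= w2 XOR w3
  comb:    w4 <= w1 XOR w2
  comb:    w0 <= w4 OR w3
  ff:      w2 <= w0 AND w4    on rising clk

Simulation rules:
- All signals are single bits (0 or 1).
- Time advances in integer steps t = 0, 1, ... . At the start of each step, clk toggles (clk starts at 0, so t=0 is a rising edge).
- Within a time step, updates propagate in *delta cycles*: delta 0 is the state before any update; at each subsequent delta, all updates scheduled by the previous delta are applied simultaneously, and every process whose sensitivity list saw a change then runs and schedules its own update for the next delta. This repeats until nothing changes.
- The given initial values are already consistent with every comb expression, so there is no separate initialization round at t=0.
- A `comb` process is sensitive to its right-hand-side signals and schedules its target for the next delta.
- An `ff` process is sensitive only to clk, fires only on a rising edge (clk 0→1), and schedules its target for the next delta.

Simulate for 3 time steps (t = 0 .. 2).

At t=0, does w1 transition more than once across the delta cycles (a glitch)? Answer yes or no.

t=0 Δ0: w1=1 w2=1 w3=0 w4=0 w0=0 clk=0
  Δ1: clk:0→1
  Δ2: w2:1→0
  Δ3: w1:1→0, w4:0→1
  Δ4: w4:1→0, w0:0→1
  Δ5: w0:1→0
  (5Δ to stable)
t=1 Δ0: w1=0 w2=0 w3=0 w4=0 w0=0 clk=1
  Δ1: clk:1→0
  (1Δ to stable)
t=2 Δ0: w1=0 w2=0 w3=0 w4=0 w0=0 clk=0
  Δ1: clk:0→1
  (1Δ to stable)

no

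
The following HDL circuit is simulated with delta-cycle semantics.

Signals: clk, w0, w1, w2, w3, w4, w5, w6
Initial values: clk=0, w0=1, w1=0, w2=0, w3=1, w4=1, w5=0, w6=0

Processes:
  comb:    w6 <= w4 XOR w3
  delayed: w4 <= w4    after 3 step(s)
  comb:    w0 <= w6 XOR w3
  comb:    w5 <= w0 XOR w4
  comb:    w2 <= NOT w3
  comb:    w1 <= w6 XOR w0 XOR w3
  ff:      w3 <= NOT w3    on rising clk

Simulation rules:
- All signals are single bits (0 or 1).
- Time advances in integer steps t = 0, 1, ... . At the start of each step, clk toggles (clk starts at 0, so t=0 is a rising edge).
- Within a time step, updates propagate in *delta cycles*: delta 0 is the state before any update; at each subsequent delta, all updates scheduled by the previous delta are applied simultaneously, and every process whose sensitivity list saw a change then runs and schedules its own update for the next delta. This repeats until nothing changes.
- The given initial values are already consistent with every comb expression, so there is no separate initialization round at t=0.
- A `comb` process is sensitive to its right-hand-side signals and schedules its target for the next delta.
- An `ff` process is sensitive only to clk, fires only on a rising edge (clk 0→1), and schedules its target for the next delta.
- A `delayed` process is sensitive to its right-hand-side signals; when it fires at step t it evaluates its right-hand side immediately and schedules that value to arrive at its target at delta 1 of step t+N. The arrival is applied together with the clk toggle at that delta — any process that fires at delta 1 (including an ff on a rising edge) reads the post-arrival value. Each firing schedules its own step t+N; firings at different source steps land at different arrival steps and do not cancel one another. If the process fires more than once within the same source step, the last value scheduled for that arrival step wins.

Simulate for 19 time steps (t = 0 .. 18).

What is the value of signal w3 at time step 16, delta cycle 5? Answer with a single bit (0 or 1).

0

t=0 Δ0: w4=1 w3=1 w6=0 w5=0 w1=0 clk=0 w2=0 w0=1
  Δ1: clk:0→1
  Δ2: w3:1→0
  Δ3: w6:0→1, w1:0→1, w2:0→1, w0:1→0
  Δ4: w5:0→1, w0:0→1
  Δ5: w5:1→0, w1:1→0
  (5Δ to stable)
t=1 Δ0: w4=1 w3=0 w6=1 w5=0 w1=0 clk=1 w2=1 w0=1
  Δ1: clk:1→0
  (1Δ to stable)
t=2 Δ0: w4=1 w3=0 w6=1 w5=0 w1=0 clk=0 w2=1 w0=1
  Δ1: clk:0→1
  Δ2: w3:0→1
  Δ3: w6:1→0, w1:0→1, w2:1→0, w0:1→0
  Δ4: w5:0→1, w0:0→1
  Δ5: w5:1→0, w1:1→0
  (5Δ to stable)
t=3 Δ0: w4=1 w3=1 w6=0 w5=0 w1=0 clk=1 w2=0 w0=1
  Δ1: clk:1→0
  (1Δ to stable)
t=4 Δ0: w4=1 w3=1 w6=0 w5=0 w1=0 clk=0 w2=0 w0=1
  Δ1: clk:0→1
  Δ2: w3:1→0
  Δ3: w6:0→1, w1:0→1, w2:0→1, w0:1→0
  Δ4: w5:0→1, w0:0→1
  Δ5: w5:1→0, w1:1→0
  (5Δ to stable)
t=5 Δ0: w4=1 w3=0 w6=1 w5=0 w1=0 clk=1 w2=1 w0=1
  Δ1: clk:1→0
  (1Δ to stable)
t=6 Δ0: w4=1 w3=0 w6=1 w5=0 w1=0 clk=0 w2=1 w0=1
  Δ1: clk:0→1
  Δ2: w3:0→1
  Δ3: w6:1→0, w1:0→1, w2:1→0, w0:1→0
  Δ4: w5:0→1, w0:0→1
  Δ5: w5:1→0, w1:1→0
  (5Δ to stable)
t=7 Δ0: w4=1 w3=1 w6=0 w5=0 w1=0 clk=1 w2=0 w0=1
  Δ1: clk:1→0
  (1Δ to stable)
t=8 Δ0: w4=1 w3=1 w6=0 w5=0 w1=0 clk=0 w2=0 w0=1
  Δ1: clk:0→1
  Δ2: w3:1→0
  Δ3: w6:0→1, w1:0→1, w2:0→1, w0:1→0
  Δ4: w5:0→1, w0:0→1
  Δ5: w5:1→0, w1:1→0
  (5Δ to stable)
t=9 Δ0: w4=1 w3=0 w6=1 w5=0 w1=0 clk=1 w2=1 w0=1
  Δ1: clk:1→0
  (1Δ to stable)
t=10 Δ0: w4=1 w3=0 w6=1 w5=0 w1=0 clk=0 w2=1 w0=1
  Δ1: clk:0→1
  Δ2: w3:0→1
  Δ3: w6:1→0, w1:0→1, w2:1→0, w0:1→0
  Δ4: w5:0→1, w0:0→1
  Δ5: w5:1→0, w1:1→0
  (5Δ to stable)
t=11 Δ0: w4=1 w3=1 w6=0 w5=0 w1=0 clk=1 w2=0 w0=1
  Δ1: clk:1→0
  (1Δ to stable)
t=12 Δ0: w4=1 w3=1 w6=0 w5=0 w1=0 clk=0 w2=0 w0=1
  Δ1: clk:0→1
  Δ2: w3:1→0
  Δ3: w6:0→1, w1:0→1, w2:0→1, w0:1→0
  Δ4: w5:0→1, w0:0→1
  Δ5: w5:1→0, w1:1→0
  (5Δ to stable)
t=13 Δ0: w4=1 w3=0 w6=1 w5=0 w1=0 clk=1 w2=1 w0=1
  Δ1: clk:1→0
  (1Δ to stable)
t=14 Δ0: w4=1 w3=0 w6=1 w5=0 w1=0 clk=0 w2=1 w0=1
  Δ1: clk:0→1
  Δ2: w3:0→1
  Δ3: w6:1→0, w1:0→1, w2:1→0, w0:1→0
  Δ4: w5:0→1, w0:0→1
  Δ5: w5:1→0, w1:1→0
  (5Δ to stable)
t=15 Δ0: w4=1 w3=1 w6=0 w5=0 w1=0 clk=1 w2=0 w0=1
  Δ1: clk:1→0
  (1Δ to stable)
t=16 Δ0: w4=1 w3=1 w6=0 w5=0 w1=0 clk=0 w2=0 w0=1
  Δ1: clk:0→1
  Δ2: w3:1→0
  Δ3: w6:0→1, w1:0→1, w2:0→1, w0:1→0
  Δ4: w5:0→1, w0:0→1
  Δ5: w5:1→0, w1:1→0
  (5Δ to stable)
t=17 Δ0: w4=1 w3=0 w6=1 w5=0 w1=0 clk=1 w2=1 w0=1
  Δ1: clk:1→0
  (1Δ to stable)
t=18 Δ0: w4=1 w3=0 w6=1 w5=0 w1=0 clk=0 w2=1 w0=1
  Δ1: clk:0→1
  Δ2: w3:0→1
  Δ3: w6:1→0, w1:0→1, w2:1→0, w0:1→0
  Δ4: w5:0→1, w0:0→1
  Δ5: w5:1→0, w1:1→0
  (5Δ to stable)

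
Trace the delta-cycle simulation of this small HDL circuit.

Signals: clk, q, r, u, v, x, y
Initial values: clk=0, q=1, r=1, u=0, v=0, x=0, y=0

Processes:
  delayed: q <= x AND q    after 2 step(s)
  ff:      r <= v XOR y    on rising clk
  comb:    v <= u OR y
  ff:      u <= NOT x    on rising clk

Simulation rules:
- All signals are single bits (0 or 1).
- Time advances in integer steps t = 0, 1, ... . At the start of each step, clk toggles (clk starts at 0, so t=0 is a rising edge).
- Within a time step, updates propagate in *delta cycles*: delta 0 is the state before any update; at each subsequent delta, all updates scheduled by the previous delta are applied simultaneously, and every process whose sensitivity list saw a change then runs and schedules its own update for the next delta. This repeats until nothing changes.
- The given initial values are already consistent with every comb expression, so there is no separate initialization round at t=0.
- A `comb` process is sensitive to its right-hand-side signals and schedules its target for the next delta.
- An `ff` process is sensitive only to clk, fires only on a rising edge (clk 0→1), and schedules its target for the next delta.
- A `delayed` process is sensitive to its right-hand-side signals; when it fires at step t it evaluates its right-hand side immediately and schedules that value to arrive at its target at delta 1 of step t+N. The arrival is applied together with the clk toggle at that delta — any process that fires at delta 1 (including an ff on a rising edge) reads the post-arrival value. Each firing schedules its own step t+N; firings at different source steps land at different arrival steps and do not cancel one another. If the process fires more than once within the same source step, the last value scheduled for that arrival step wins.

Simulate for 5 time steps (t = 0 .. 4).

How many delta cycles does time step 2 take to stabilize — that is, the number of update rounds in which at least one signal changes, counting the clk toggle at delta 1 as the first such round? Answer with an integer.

2

t=0 Δ0: q=1 y=0 clk=0 u=0 v=0 r=1 x=0
  Δ1: clk:0→1
  Δ2: u:0→1, r:1→0
  Δ3: v:0→1
  (3Δ to stable)
t=1 Δ0: q=1 y=0 clk=1 u=1 v=1 r=0 x=0
  Δ1: clk:1→0
  (1Δ to stable)
t=2 Δ0: q=1 y=0 clk=0 u=1 v=1 r=0 x=0
  Δ1: clk:0→1
  Δ2: r:0→1
  (2Δ to stable)
t=3 Δ0: q=1 y=0 clk=1 u=1 v=1 r=1 x=0
  Δ1: clk:1→0
  (1Δ to stable)
t=4 Δ0: q=1 y=0 clk=0 u=1 v=1 r=1 x=0
  Δ1: clk:0→1
  (1Δ to stable)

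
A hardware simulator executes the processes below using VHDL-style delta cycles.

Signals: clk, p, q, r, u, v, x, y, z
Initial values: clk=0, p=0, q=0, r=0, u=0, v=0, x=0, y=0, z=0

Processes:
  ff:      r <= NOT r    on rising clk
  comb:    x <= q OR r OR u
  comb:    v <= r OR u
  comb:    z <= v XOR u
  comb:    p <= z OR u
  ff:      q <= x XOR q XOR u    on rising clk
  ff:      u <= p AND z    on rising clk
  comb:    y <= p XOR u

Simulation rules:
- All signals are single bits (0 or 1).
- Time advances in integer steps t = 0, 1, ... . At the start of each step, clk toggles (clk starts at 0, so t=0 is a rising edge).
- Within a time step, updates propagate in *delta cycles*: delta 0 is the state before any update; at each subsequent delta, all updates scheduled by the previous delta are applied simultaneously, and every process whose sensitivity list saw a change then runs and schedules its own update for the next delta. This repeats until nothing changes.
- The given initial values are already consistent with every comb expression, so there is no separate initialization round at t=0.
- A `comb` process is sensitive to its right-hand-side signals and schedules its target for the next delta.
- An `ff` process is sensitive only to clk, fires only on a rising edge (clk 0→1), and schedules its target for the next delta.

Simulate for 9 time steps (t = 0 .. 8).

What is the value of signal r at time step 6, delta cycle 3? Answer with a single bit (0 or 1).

t0.Δ0 v=0 y=0 p=0 clk=0 z=0 u=0 x=0 r=0 q=0
t0.Δ1 v=0 y=0 p=0 clk=1 z=0 u=0 x=0 r=0 q=0
t0.Δ2 v=0 y=0 p=0 clk=1 z=0 u=0 x=0 r=1 q=0
t0.Δ3 v=1 y=0 p=0 clk=1 z=0 u=0 x=1 r=1 q=0
t0.Δ4 v=1 y=0 p=0 clk=1 z=1 u=0 x=1 r=1 q=0
t0.Δ5 v=1 y=0 p=1 clk=1 z=1 u=0 x=1 r=1 q=0
t0.Δ6 v=1 y=1 p=1 clk=1 z=1 u=0 x=1 r=1 q=0
t1.Δ0 v=1 y=1 p=1 clk=1 z=1 u=0 x=1 r=1 q=0
t1.Δ1 v=1 y=1 p=1 clk=0 z=1 u=0 x=1 r=1 q=0
t2.Δ0 v=1 y=1 p=1 clk=0 z=1 u=0 x=1 r=1 q=0
t2.Δ1 v=1 y=1 p=1 clk=1 z=1 u=0 x=1 r=1 q=0
t2.Δ2 v=1 y=1 p=1 clk=1 z=1 u=1 x=1 r=0 q=1
t2.Δ3 v=1 y=0 p=1 clk=1 z=0 u=1 x=1 r=0 q=1
t3.Δ0 v=1 y=0 p=1 clk=1 z=0 u=1 x=1 r=0 q=1
t3.Δ1 v=1 y=0 p=1 clk=0 z=0 u=1 x=1 r=0 q=1
t4.Δ0 v=1 y=0 p=1 clk=0 z=0 u=1 x=1 r=0 q=1
t4.Δ1 v=1 y=0 p=1 clk=1 z=0 u=1 x=1 r=0 q=1
t4.Δ2 v=1 y=0 p=1 clk=1 z=0 u=0 x=1 r=1 q=1
t4.Δ3 v=1 y=1 p=0 clk=1 z=1 u=0 x=1 r=1 q=1
t4.Δ4 v=1 y=0 p=1 clk=1 z=1 u=0 x=1 r=1 q=1
t4.Δ5 v=1 y=1 p=1 clk=1 z=1 u=0 x=1 r=1 q=1
t5.Δ0 v=1 y=1 p=1 clk=1 z=1 u=0 x=1 r=1 q=1
t5.Δ1 v=1 y=1 p=1 clk=0 z=1 u=0 x=1 r=1 q=1
t6.Δ0 v=1 y=1 p=1 clk=0 z=1 u=0 x=1 r=1 q=1
t6.Δ1 v=1 y=1 p=1 clk=1 z=1 u=0 x=1 r=1 q=1
t6.Δ2 v=1 y=1 p=1 clk=1 z=1 u=1 x=1 r=0 q=0
t6.Δ3 v=1 y=0 p=1 clk=1 z=0 u=1 x=1 r=0 q=0
t7.Δ0 v=1 y=0 p=1 clk=1 z=0 u=1 x=1 r=0 q=0
t7.Δ1 v=1 y=0 p=1 clk=0 z=0 u=1 x=1 r=0 q=0
t8.Δ0 v=1 y=0 p=1 clk=0 z=0 u=1 x=1 r=0 q=0
t8.Δ1 v=1 y=0 p=1 clk=1 z=0 u=1 x=1 r=0 q=0
t8.Δ2 v=1 y=0 p=1 clk=1 z=0 u=0 x=1 r=1 q=0
t8.Δ3 v=1 y=1 p=0 clk=1 z=1 u=0 x=1 r=1 q=0
t8.Δ4 v=1 y=0 p=1 clk=1 z=1 u=0 x=1 r=1 q=0
t8.Δ5 v=1 y=1 p=1 clk=1 z=1 u=0 x=1 r=1 q=0

0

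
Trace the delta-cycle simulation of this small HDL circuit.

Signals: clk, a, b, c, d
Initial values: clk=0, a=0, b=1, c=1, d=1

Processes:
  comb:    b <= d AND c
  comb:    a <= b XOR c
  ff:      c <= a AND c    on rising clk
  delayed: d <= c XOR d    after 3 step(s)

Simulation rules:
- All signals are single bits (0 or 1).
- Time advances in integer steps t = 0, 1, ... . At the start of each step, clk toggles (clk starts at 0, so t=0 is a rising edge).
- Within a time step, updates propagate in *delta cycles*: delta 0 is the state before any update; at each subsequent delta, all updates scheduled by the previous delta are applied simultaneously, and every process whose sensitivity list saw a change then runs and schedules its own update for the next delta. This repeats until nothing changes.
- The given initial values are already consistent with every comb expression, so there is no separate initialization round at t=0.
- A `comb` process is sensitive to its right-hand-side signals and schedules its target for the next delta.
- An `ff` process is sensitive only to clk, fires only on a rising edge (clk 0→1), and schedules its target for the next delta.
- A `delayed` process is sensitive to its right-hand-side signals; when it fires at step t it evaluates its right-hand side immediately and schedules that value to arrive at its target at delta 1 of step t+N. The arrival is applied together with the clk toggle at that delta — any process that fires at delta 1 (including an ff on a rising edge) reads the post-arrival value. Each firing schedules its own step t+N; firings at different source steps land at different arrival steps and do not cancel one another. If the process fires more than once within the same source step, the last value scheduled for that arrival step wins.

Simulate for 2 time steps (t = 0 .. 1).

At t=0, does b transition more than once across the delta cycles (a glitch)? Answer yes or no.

no

t0.Δ0 d=1 c=1 clk=0 a=0 b=1
t0.Δ1 d=1 c=1 clk=1 a=0 b=1
t0.Δ2 d=1 c=0 clk=1 a=0 b=1
t0.Δ3 d=1 c=0 clk=1 a=1 b=0
t0.Δ4 d=1 c=0 clk=1 a=0 b=0
t1.Δ0 d=1 c=0 clk=1 a=0 b=0
t1.Δ1 d=1 c=0 clk=0 a=0 b=0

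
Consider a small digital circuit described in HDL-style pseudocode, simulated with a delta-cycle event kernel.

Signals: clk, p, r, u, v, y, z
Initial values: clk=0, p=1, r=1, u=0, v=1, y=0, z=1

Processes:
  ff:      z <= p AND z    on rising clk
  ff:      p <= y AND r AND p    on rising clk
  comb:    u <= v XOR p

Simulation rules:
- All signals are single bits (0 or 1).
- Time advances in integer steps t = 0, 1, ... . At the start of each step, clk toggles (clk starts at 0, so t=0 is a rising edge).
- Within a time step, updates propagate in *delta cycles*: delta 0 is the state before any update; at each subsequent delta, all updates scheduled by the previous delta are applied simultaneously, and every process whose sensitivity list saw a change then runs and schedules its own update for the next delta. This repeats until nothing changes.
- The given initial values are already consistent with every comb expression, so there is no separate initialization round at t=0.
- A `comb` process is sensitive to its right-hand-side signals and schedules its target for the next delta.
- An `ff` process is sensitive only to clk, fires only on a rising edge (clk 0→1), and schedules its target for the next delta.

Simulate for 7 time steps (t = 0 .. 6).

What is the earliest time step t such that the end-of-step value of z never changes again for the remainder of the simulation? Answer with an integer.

t0.Δ0 v=1 y=0 r=1 p=1 z=1 u=0 clk=0
t0.Δ1 v=1 y=0 r=1 p=1 z=1 u=0 clk=1
t0.Δ2 v=1 y=0 r=1 p=0 z=1 u=0 clk=1
t0.Δ3 v=1 y=0 r=1 p=0 z=1 u=1 clk=1
t1.Δ0 v=1 y=0 r=1 p=0 z=1 u=1 clk=1
t1.Δ1 v=1 y=0 r=1 p=0 z=1 u=1 clk=0
t2.Δ0 v=1 y=0 r=1 p=0 z=1 u=1 clk=0
t2.Δ1 v=1 y=0 r=1 p=0 z=1 u=1 clk=1
t2.Δ2 v=1 y=0 r=1 p=0 z=0 u=1 clk=1
t3.Δ0 v=1 y=0 r=1 p=0 z=0 u=1 clk=1
t3.Δ1 v=1 y=0 r=1 p=0 z=0 u=1 clk=0
t4.Δ0 v=1 y=0 r=1 p=0 z=0 u=1 clk=0
t4.Δ1 v=1 y=0 r=1 p=0 z=0 u=1 clk=1
t5.Δ0 v=1 y=0 r=1 p=0 z=0 u=1 clk=1
t5.Δ1 v=1 y=0 r=1 p=0 z=0 u=1 clk=0
t6.Δ0 v=1 y=0 r=1 p=0 z=0 u=1 clk=0
t6.Δ1 v=1 y=0 r=1 p=0 z=0 u=1 clk=1

2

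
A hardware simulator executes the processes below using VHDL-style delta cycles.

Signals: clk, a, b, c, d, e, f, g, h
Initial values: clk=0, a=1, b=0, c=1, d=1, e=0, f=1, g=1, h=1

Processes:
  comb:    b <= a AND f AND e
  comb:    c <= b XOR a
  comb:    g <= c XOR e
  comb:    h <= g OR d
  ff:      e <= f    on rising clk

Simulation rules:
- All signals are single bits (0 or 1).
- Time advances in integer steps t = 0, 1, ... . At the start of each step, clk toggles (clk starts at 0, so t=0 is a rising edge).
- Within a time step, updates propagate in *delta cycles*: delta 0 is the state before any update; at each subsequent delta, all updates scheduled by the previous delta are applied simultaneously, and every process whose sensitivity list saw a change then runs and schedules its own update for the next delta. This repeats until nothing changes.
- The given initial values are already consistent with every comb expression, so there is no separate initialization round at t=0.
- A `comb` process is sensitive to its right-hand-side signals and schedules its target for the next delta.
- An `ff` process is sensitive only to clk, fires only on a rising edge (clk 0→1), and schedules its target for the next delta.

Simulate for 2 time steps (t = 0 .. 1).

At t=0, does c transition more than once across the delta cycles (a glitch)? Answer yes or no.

no

[bits: d,g,clk,e,h,c,b,f,a]
t=0: Δ0=110011011 Δ1=111011011 Δ2=111111011 Δ3=101111111 Δ4=101110111 Δ5=111110111 | 5Δ
t=1: Δ0=111110111 Δ1=110110111 | 1Δ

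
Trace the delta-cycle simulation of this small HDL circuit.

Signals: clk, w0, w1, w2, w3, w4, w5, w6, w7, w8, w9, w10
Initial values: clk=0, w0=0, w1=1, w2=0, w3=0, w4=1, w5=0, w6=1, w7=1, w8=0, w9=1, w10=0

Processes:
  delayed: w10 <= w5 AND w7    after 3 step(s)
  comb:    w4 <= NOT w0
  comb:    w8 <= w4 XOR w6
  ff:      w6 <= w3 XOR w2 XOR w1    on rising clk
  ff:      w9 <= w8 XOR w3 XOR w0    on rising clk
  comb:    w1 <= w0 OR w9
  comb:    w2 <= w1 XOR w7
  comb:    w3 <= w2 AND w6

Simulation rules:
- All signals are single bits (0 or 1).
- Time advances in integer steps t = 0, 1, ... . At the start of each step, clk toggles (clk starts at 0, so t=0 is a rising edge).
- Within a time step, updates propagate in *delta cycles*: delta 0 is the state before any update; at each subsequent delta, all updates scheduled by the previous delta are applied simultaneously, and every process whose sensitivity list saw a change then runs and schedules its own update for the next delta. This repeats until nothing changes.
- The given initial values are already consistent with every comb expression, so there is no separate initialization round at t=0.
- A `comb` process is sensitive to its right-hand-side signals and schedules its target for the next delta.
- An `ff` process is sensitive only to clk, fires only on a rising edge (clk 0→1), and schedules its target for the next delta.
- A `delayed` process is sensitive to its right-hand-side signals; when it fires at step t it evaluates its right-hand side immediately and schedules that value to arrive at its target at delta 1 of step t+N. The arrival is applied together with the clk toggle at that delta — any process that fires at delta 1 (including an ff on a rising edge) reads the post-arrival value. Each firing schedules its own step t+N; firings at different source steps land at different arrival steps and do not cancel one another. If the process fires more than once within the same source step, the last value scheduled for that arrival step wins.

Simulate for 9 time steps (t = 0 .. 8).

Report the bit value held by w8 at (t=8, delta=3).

1

t0.Δ0 w10=0 w0=0 w4=1 w5=0 w6=1 w7=1 w8=0 w2=0 clk=0 w1=1 w3=0 w9=1
t0.Δ1 w10=0 w0=0 w4=1 w5=0 w6=1 w7=1 w8=0 w2=0 clk=1 w1=1 w3=0 w9=1
t0.Δ2 w10=0 w0=0 w4=1 w5=0 w6=1 w7=1 w8=0 w2=0 clk=1 w1=1 w3=0 w9=0
t0.Δ3 w10=0 w0=0 w4=1 w5=0 w6=1 w7=1 w8=0 w2=0 clk=1 w1=0 w3=0 w9=0
t0.Δ4 w10=0 w0=0 w4=1 w5=0 w6=1 w7=1 w8=0 w2=1 clk=1 w1=0 w3=0 w9=0
t0.Δ5 w10=0 w0=0 w4=1 w5=0 w6=1 w7=1 w8=0 w2=1 clk=1 w1=0 w3=1 w9=0
t1.Δ0 w10=0 w0=0 w4=1 w5=0 w6=1 w7=1 w8=0 w2=1 clk=1 w1=0 w3=1 w9=0
t1.Δ1 w10=0 w0=0 w4=1 w5=0 w6=1 w7=1 w8=0 w2=1 clk=0 w1=0 w3=1 w9=0
t2.Δ0 w10=0 w0=0 w4=1 w5=0 w6=1 w7=1 w8=0 w2=1 clk=0 w1=0 w3=1 w9=0
t2.Δ1 w10=0 w0=0 w4=1 w5=0 w6=1 w7=1 w8=0 w2=1 clk=1 w1=0 w3=1 w9=0
t2.Δ2 w10=0 w0=0 w4=1 w5=0 w6=0 w7=1 w8=0 w2=1 clk=1 w1=0 w3=1 w9=1
t2.Δ3 w10=0 w0=0 w4=1 w5=0 w6=0 w7=1 w8=1 w2=1 clk=1 w1=1 w3=0 w9=1
t2.Δ4 w10=0 w0=0 w4=1 w5=0 w6=0 w7=1 w8=1 w2=0 clk=1 w1=1 w3=0 w9=1
t3.Δ0 w10=0 w0=0 w4=1 w5=0 w6=0 w7=1 w8=1 w2=0 clk=1 w1=1 w3=0 w9=1
t3.Δ1 w10=0 w0=0 w4=1 w5=0 w6=0 w7=1 w8=1 w2=0 clk=0 w1=1 w3=0 w9=1
t4.Δ0 w10=0 w0=0 w4=1 w5=0 w6=0 w7=1 w8=1 w2=0 clk=0 w1=1 w3=0 w9=1
t4.Δ1 w10=0 w0=0 w4=1 w5=0 w6=0 w7=1 w8=1 w2=0 clk=1 w1=1 w3=0 w9=1
t4.Δ2 w10=0 w0=0 w4=1 w5=0 w6=1 w7=1 w8=1 w2=0 clk=1 w1=1 w3=0 w9=1
t4.Δ3 w10=0 w0=0 w4=1 w5=0 w6=1 w7=1 w8=0 w2=0 clk=1 w1=1 w3=0 w9=1
t5.Δ0 w10=0 w0=0 w4=1 w5=0 w6=1 w7=1 w8=0 w2=0 clk=1 w1=1 w3=0 w9=1
t5.Δ1 w10=0 w0=0 w4=1 w5=0 w6=1 w7=1 w8=0 w2=0 clk=0 w1=1 w3=0 w9=1
t6.Δ0 w10=0 w0=0 w4=1 w5=0 w6=1 w7=1 w8=0 w2=0 clk=0 w1=1 w3=0 w9=1
t6.Δ1 w10=0 w0=0 w4=1 w5=0 w6=1 w7=1 w8=0 w2=0 clk=1 w1=1 w3=0 w9=1
t6.Δ2 w10=0 w0=0 w4=1 w5=0 w6=1 w7=1 w8=0 w2=0 clk=1 w1=1 w3=0 w9=0
t6.Δ3 w10=0 w0=0 w4=1 w5=0 w6=1 w7=1 w8=0 w2=0 clk=1 w1=0 w3=0 w9=0
t6.Δ4 w10=0 w0=0 w4=1 w5=0 w6=1 w7=1 w8=0 w2=1 clk=1 w1=0 w3=0 w9=0
t6.Δ5 w10=0 w0=0 w4=1 w5=0 w6=1 w7=1 w8=0 w2=1 clk=1 w1=0 w3=1 w9=0
t7.Δ0 w10=0 w0=0 w4=1 w5=0 w6=1 w7=1 w8=0 w2=1 clk=1 w1=0 w3=1 w9=0
t7.Δ1 w10=0 w0=0 w4=1 w5=0 w6=1 w7=1 w8=0 w2=1 clk=0 w1=0 w3=1 w9=0
t8.Δ0 w10=0 w0=0 w4=1 w5=0 w6=1 w7=1 w8=0 w2=1 clk=0 w1=0 w3=1 w9=0
t8.Δ1 w10=0 w0=0 w4=1 w5=0 w6=1 w7=1 w8=0 w2=1 clk=1 w1=0 w3=1 w9=0
t8.Δ2 w10=0 w0=0 w4=1 w5=0 w6=0 w7=1 w8=0 w2=1 clk=1 w1=0 w3=1 w9=1
t8.Δ3 w10=0 w0=0 w4=1 w5=0 w6=0 w7=1 w8=1 w2=1 clk=1 w1=1 w3=0 w9=1
t8.Δ4 w10=0 w0=0 w4=1 w5=0 w6=0 w7=1 w8=1 w2=0 clk=1 w1=1 w3=0 w9=1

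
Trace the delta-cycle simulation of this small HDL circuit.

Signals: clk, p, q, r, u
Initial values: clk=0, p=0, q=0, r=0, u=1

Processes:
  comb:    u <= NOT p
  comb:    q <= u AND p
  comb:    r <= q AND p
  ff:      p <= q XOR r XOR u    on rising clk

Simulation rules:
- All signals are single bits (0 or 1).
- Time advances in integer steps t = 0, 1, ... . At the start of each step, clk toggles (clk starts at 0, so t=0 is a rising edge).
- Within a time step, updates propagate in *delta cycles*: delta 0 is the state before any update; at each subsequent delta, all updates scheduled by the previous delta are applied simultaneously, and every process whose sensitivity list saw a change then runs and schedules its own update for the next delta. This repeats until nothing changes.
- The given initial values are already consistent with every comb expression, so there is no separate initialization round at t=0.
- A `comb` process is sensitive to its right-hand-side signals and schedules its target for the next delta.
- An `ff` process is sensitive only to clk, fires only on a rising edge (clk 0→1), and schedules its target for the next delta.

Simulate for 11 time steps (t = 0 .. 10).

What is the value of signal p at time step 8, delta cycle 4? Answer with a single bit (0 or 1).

t0.Δ0 p=0 clk=0 u=1 q=0 r=0
t0.Δ1 p=0 clk=1 u=1 q=0 r=0
t0.Δ2 p=1 clk=1 u=1 q=0 r=0
t0.Δ3 p=1 clk=1 u=0 q=1 r=0
t0.Δ4 p=1 clk=1 u=0 q=0 r=1
t0.Δ5 p=1 clk=1 u=0 q=0 r=0
t1.Δ0 p=1 clk=1 u=0 q=0 r=0
t1.Δ1 p=1 clk=0 u=0 q=0 r=0
t2.Δ0 p=1 clk=0 u=0 q=0 r=0
t2.Δ1 p=1 clk=1 u=0 q=0 r=0
t2.Δ2 p=0 clk=1 u=0 q=0 r=0
t2.Δ3 p=0 clk=1 u=1 q=0 r=0
t3.Δ0 p=0 clk=1 u=1 q=0 r=0
t3.Δ1 p=0 clk=0 u=1 q=0 r=0
t4.Δ0 p=0 clk=0 u=1 q=0 r=0
t4.Δ1 p=0 clk=1 u=1 q=0 r=0
t4.Δ2 p=1 clk=1 u=1 q=0 r=0
t4.Δ3 p=1 clk=1 u=0 q=1 r=0
t4.Δ4 p=1 clk=1 u=0 q=0 r=1
t4.Δ5 p=1 clk=1 u=0 q=0 r=0
t5.Δ0 p=1 clk=1 u=0 q=0 r=0
t5.Δ1 p=1 clk=0 u=0 q=0 r=0
t6.Δ0 p=1 clk=0 u=0 q=0 r=0
t6.Δ1 p=1 clk=1 u=0 q=0 r=0
t6.Δ2 p=0 clk=1 u=0 q=0 r=0
t6.Δ3 p=0 clk=1 u=1 q=0 r=0
t7.Δ0 p=0 clk=1 u=1 q=0 r=0
t7.Δ1 p=0 clk=0 u=1 q=0 r=0
t8.Δ0 p=0 clk=0 u=1 q=0 r=0
t8.Δ1 p=0 clk=1 u=1 q=0 r=0
t8.Δ2 p=1 clk=1 u=1 q=0 r=0
t8.Δ3 p=1 clk=1 u=0 q=1 r=0
t8.Δ4 p=1 clk=1 u=0 q=0 r=1
t8.Δ5 p=1 clk=1 u=0 q=0 r=0
t9.Δ0 p=1 clk=1 u=0 q=0 r=0
t9.Δ1 p=1 clk=0 u=0 q=0 r=0
t10.Δ0 p=1 clk=0 u=0 q=0 r=0
t10.Δ1 p=1 clk=1 u=0 q=0 r=0
t10.Δ2 p=0 clk=1 u=0 q=0 r=0
t10.Δ3 p=0 clk=1 u=1 q=0 r=0

1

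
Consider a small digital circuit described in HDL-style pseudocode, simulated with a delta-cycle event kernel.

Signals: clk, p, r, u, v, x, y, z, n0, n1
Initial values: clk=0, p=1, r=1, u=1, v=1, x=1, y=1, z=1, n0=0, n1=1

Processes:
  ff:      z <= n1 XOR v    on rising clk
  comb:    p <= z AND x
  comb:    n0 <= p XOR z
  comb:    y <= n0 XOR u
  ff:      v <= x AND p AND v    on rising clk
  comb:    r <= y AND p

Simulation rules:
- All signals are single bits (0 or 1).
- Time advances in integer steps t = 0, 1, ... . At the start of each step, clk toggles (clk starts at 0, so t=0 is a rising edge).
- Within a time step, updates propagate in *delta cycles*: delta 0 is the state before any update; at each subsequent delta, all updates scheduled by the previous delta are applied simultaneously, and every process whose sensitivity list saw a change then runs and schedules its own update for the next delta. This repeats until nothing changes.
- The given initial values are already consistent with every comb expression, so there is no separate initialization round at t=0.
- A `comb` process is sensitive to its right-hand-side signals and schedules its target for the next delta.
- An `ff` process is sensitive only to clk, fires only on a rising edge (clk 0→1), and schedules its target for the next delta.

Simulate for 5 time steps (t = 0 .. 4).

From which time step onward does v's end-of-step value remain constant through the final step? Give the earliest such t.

2

[bits: n1,n0,x,p,v,y,clk,z,r,u]
t=0: Δ0=1011110111 Δ1=1011111111 Δ2=1011111011 Δ3=1110111011 Δ4=1010101001 Δ5=1010111001 | 5Δ
t=1: Δ0=1010111001 Δ1=1010110001 | 1Δ
t=2: Δ0=1010110001 Δ1=1010111001 Δ2=1010011001 | 2Δ
t=3: Δ0=1010011001 Δ1=1010010001 | 1Δ
t=4: Δ0=1010010001 Δ1=1010011001 Δ2=1010011101 Δ3=1111011101 Δ4=1011001111 Δ5=1011011101 Δ6=1011011111 | 6Δ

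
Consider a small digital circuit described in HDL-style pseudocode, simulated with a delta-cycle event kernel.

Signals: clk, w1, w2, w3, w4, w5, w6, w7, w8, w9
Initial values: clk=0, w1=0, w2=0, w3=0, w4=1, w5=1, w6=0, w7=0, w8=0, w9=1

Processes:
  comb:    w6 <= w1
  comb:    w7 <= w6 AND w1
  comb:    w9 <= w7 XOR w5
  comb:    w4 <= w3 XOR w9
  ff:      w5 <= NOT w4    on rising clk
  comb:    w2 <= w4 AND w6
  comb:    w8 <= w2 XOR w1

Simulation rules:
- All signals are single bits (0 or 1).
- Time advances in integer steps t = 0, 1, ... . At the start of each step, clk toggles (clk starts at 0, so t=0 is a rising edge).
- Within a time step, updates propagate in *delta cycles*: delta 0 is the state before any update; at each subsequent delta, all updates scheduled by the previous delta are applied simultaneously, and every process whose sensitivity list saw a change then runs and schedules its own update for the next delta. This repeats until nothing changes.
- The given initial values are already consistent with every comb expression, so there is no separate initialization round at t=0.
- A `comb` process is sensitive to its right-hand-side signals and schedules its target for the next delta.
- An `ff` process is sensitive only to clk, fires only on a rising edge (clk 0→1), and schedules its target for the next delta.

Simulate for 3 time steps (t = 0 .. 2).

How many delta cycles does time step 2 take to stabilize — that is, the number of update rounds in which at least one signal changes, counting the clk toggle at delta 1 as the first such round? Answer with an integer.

4

[bits: clk,w6,w7,w8,w2,w3,w1,w5,w9,w4]
t=0: Δ0=0000000111 Δ1=1000000111 Δ2=1000000011 Δ3=1000000001 Δ4=1000000000 | 4Δ
t=1: Δ0=1000000000 Δ1=0000000000 | 1Δ
t=2: Δ0=0000000000 Δ1=1000000000 Δ2=1000000100 Δ3=1000000110 Δ4=1000000111 | 4Δ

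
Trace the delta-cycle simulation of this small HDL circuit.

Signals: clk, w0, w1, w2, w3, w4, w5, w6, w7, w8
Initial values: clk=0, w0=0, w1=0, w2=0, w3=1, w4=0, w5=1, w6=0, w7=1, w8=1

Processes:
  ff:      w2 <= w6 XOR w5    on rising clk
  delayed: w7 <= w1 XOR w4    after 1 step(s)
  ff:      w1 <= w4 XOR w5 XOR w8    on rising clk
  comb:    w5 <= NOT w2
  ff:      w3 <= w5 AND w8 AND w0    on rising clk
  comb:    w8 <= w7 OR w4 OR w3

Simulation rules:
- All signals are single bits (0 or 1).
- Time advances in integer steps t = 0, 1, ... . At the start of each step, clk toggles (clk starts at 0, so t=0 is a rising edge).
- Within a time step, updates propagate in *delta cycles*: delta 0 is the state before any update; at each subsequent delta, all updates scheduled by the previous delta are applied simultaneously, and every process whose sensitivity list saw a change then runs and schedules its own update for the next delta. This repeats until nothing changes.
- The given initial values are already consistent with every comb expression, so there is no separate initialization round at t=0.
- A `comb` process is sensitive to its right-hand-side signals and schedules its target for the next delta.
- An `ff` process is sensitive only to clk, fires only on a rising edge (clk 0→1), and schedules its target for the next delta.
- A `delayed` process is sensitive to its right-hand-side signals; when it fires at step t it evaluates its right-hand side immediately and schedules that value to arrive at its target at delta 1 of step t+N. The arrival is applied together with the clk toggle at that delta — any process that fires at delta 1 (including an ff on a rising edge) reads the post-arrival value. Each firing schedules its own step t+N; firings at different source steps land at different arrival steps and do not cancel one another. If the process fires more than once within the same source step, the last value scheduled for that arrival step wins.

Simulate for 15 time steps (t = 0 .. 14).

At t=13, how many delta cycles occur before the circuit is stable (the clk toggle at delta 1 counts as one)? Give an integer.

2

[bits: w4,w1,w6,w8,w2,w5,w7,clk,w3,w0]
t=0: Δ0=0001011010 Δ1=0001011110 Δ2=0001111100 Δ3=0001101100 | 3Δ
t=1: Δ0=0001101100 Δ1=0001101000 | 1Δ
t=2: Δ0=0001101000 Δ1=0001101100 Δ2=0101001100 Δ3=0101011100 | 3Δ
t=3: Δ0=0101011100 Δ1=0101011000 | 1Δ
t=4: Δ0=0101011000 Δ1=0101011100 Δ2=0001111100 Δ3=0001101100 | 3Δ
t=5: Δ0=0001101100 Δ1=0001100000 Δ2=0000100000 | 2Δ
t=6: Δ0=0000100000 Δ1=0000100100 Δ2=0000000100 Δ3=0000010100 | 3Δ
t=7: Δ0=0000010100 Δ1=0000010000 | 1Δ
t=8: Δ0=0000010000 Δ1=0000010100 Δ2=0100110100 Δ3=0100100100 | 3Δ
t=9: Δ0=0100100100 Δ1=0100101000 Δ2=0101101000 | 2Δ
t=10: Δ0=0101101000 Δ1=0101101100 Δ2=0101001100 Δ3=0101011100 | 3Δ
t=11: Δ0=0101011100 Δ1=0101011000 | 1Δ
t=12: Δ0=0101011000 Δ1=0101011100 Δ2=0001111100 Δ3=0001101100 | 3Δ
t=13: Δ0=0001101100 Δ1=0001100000 Δ2=0000100000 | 2Δ
t=14: Δ0=0000100000 Δ1=0000100100 Δ2=0000000100 Δ3=0000010100 | 3Δ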